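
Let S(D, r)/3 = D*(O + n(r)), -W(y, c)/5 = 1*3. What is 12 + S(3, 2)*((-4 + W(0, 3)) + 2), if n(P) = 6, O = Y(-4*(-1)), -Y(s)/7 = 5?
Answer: 4449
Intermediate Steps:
Y(s) = -35 (Y(s) = -7*5 = -35)
O = -35
W(y, c) = -15 (W(y, c) = -5*3 = -15)
S(D, r) = -87*D (S(D, r) = 3*(D*(-35 + 6)) = 3*(D*(-29)) = 3*(-29*D) = -87*D)
12 + S(3, 2)*((-4 + W(0, 3)) + 2) = 12 + (-87*3)*((-4 - 15) + 2) = 12 - 261*(-19 + 2) = 12 - 261*(-17) = 12 + 4437 = 4449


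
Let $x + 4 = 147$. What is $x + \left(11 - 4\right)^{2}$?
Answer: $192$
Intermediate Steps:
$x = 143$ ($x = -4 + 147 = 143$)
$x + \left(11 - 4\right)^{2} = 143 + \left(11 - 4\right)^{2} = 143 + 7^{2} = 143 + 49 = 192$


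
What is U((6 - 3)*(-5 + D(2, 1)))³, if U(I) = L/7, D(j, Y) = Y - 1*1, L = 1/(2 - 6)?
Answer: -1/21952 ≈ -4.5554e-5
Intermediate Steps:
L = -¼ (L = 1/(-4) = -¼ ≈ -0.25000)
D(j, Y) = -1 + Y (D(j, Y) = Y - 1 = -1 + Y)
U(I) = -1/28 (U(I) = -¼/7 = -¼*⅐ = -1/28)
U((6 - 3)*(-5 + D(2, 1)))³ = (-1/28)³ = -1/21952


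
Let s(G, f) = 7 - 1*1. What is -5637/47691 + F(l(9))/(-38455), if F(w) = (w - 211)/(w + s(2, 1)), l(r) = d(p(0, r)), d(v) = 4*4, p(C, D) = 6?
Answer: -317310575/2689804194 ≈ -0.11797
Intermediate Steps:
d(v) = 16
l(r) = 16
s(G, f) = 6 (s(G, f) = 7 - 1 = 6)
F(w) = (-211 + w)/(6 + w) (F(w) = (w - 211)/(w + 6) = (-211 + w)/(6 + w))
-5637/47691 + F(l(9))/(-38455) = -5637/47691 + ((-211 + 16)/(6 + 16))/(-38455) = -5637*1/47691 + (-195/22)*(-1/38455) = -1879/15897 + ((1/22)*(-195))*(-1/38455) = -1879/15897 - 195/22*(-1/38455) = -1879/15897 + 39/169202 = -317310575/2689804194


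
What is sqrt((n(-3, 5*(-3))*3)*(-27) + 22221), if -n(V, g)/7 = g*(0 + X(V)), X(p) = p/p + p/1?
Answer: 3*sqrt(4359) ≈ 198.07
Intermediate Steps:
X(p) = 1 + p (X(p) = 1 + p*1 = 1 + p)
n(V, g) = -7*g*(1 + V) (n(V, g) = -7*g*(0 + (1 + V)) = -7*g*(1 + V))
sqrt((n(-3, 5*(-3))*3)*(-27) + 22221) = sqrt((-7*5*(-3)*(1 - 3)*3)*(-27) + 22221) = sqrt((-7*(-15)*(-2)*3)*(-27) + 22221) = sqrt(-210*3*(-27) + 22221) = sqrt(-630*(-27) + 22221) = sqrt(17010 + 22221) = sqrt(39231) = 3*sqrt(4359)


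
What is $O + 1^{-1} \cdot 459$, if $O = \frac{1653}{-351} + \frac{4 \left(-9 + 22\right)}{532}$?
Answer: $\frac{7070737}{15561} \approx 454.39$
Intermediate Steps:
$O = - \frac{71762}{15561}$ ($O = 1653 \left(- \frac{1}{351}\right) + 4 \cdot 13 \cdot \frac{1}{532} = - \frac{551}{117} + 52 \cdot \frac{1}{532} = - \frac{551}{117} + \frac{13}{133} = - \frac{71762}{15561} \approx -4.6117$)
$O + 1^{-1} \cdot 459 = - \frac{71762}{15561} + 1^{-1} \cdot 459 = - \frac{71762}{15561} + 1 \cdot 459 = - \frac{71762}{15561} + 459 = \frac{7070737}{15561}$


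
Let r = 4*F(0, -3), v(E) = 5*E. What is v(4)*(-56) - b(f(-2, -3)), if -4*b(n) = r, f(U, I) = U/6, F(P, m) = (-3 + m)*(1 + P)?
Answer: -1126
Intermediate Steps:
F(P, m) = (1 + P)*(-3 + m)
r = -24 (r = 4*(-3 - 3 - 3*0 + 0*(-3)) = 4*(-3 - 3 + 0 + 0) = 4*(-6) = -24)
f(U, I) = U/6 (f(U, I) = U*(⅙) = U/6)
b(n) = 6 (b(n) = -¼*(-24) = 6)
v(4)*(-56) - b(f(-2, -3)) = (5*4)*(-56) - 1*6 = 20*(-56) - 6 = -1120 - 6 = -1126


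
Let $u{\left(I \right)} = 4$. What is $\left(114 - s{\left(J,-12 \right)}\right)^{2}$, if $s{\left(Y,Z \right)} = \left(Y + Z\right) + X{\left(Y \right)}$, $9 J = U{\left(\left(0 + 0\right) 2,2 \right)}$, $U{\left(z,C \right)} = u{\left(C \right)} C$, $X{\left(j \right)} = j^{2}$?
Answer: $\frac{101404900}{6561} \approx 15456.0$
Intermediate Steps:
$U{\left(z,C \right)} = 4 C$
$J = \frac{8}{9}$ ($J = \frac{4 \cdot 2}{9} = \frac{1}{9} \cdot 8 = \frac{8}{9} \approx 0.88889$)
$s{\left(Y,Z \right)} = Y + Z + Y^{2}$ ($s{\left(Y,Z \right)} = \left(Y + Z\right) + Y^{2} = Y + Z + Y^{2}$)
$\left(114 - s{\left(J,-12 \right)}\right)^{2} = \left(114 - \left(\frac{8}{9} - 12 + \left(\frac{8}{9}\right)^{2}\right)\right)^{2} = \left(114 - \left(\frac{8}{9} - 12 + \frac{64}{81}\right)\right)^{2} = \left(114 - - \frac{836}{81}\right)^{2} = \left(114 + \frac{836}{81}\right)^{2} = \left(\frac{10070}{81}\right)^{2} = \frac{101404900}{6561}$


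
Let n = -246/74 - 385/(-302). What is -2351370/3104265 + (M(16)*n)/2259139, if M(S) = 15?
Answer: -3957210347131753/5224192234161886 ≈ -0.75748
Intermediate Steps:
n = -22901/11174 (n = -246*1/74 - 385*(-1/302) = -123/37 + 385/302 = -22901/11174 ≈ -2.0495)
-2351370/3104265 + (M(16)*n)/2259139 = -2351370/3104265 + (15*(-22901/11174))/2259139 = -2351370*1/3104265 - 343515/11174*1/2259139 = -156758/206951 - 343515/25243619186 = -3957210347131753/5224192234161886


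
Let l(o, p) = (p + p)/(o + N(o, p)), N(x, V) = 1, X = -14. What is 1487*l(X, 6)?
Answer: -17844/13 ≈ -1372.6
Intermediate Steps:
l(o, p) = 2*p/(1 + o) (l(o, p) = (p + p)/(o + 1) = (2*p)/(1 + o) = 2*p/(1 + o))
1487*l(X, 6) = 1487*(2*6/(1 - 14)) = 1487*(2*6/(-13)) = 1487*(2*6*(-1/13)) = 1487*(-12/13) = -17844/13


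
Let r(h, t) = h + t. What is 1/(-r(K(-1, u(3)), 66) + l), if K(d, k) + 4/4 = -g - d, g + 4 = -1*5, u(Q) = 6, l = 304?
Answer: 1/229 ≈ 0.0043668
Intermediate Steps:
g = -9 (g = -4 - 1*5 = -4 - 5 = -9)
K(d, k) = 8 - d (K(d, k) = -1 + (-1*(-9) - d) = -1 + (9 - d) = 8 - d)
1/(-r(K(-1, u(3)), 66) + l) = 1/(-((8 - 1*(-1)) + 66) + 304) = 1/(-((8 + 1) + 66) + 304) = 1/(-(9 + 66) + 304) = 1/(-1*75 + 304) = 1/(-75 + 304) = 1/229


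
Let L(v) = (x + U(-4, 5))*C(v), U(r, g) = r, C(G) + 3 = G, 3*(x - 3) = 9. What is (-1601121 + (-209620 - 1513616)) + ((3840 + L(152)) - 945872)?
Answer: -4266091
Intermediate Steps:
x = 6 (x = 3 + (⅓)*9 = 3 + 3 = 6)
C(G) = -3 + G
L(v) = -6 + 2*v (L(v) = (6 - 4)*(-3 + v) = 2*(-3 + v) = -6 + 2*v)
(-1601121 + (-209620 - 1513616)) + ((3840 + L(152)) - 945872) = (-1601121 + (-209620 - 1513616)) + ((3840 + (-6 + 2*152)) - 945872) = (-1601121 - 1723236) + ((3840 + (-6 + 304)) - 945872) = -3324357 + ((3840 + 298) - 945872) = -3324357 + (4138 - 945872) = -3324357 - 941734 = -4266091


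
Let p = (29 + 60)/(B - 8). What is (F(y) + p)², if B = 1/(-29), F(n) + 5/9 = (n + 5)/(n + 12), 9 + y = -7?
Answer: 5551591081/70358544 ≈ 78.904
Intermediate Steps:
y = -16 (y = -9 - 7 = -16)
F(n) = -5/9 + (5 + n)/(12 + n) (F(n) = -5/9 + (n + 5)/(n + 12) = -5/9 + (5 + n)/(12 + n))
B = -1/29 ≈ -0.034483
p = -2581/233 (p = (29 + 60)/(-1/29 - 8) = 89/(-233/29) = 89*(-29/233) = -2581/233 ≈ -11.077)
(F(y) + p)² = ((-15 + 4*(-16))/(9*(12 - 16)) - 2581/233)² = ((⅑)*(-15 - 64)/(-4) - 2581/233)² = ((⅑)*(-¼)*(-79) - 2581/233)² = (79/36 - 2581/233)² = (-74509/8388)² = 5551591081/70358544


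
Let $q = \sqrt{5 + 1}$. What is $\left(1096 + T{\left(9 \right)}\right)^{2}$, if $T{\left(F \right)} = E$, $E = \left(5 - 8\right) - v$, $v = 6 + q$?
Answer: $\left(1087 - \sqrt{6}\right)^{2} \approx 1.1763 \cdot 10^{6}$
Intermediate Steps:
$q = \sqrt{6} \approx 2.4495$
$v = 6 + \sqrt{6} \approx 8.4495$
$E = -9 - \sqrt{6}$ ($E = \left(5 - 8\right) - \left(6 + \sqrt{6}\right) = -3 - \left(6 + \sqrt{6}\right) = -9 - \sqrt{6} \approx -11.449$)
$T{\left(F \right)} = -9 - \sqrt{6}$
$\left(1096 + T{\left(9 \right)}\right)^{2} = \left(1096 - \left(9 + \sqrt{6}\right)\right)^{2} = \left(1087 - \sqrt{6}\right)^{2}$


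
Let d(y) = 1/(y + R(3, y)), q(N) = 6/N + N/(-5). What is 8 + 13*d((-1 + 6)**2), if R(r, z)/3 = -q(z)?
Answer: 8181/982 ≈ 8.3310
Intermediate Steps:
q(N) = 6/N - N/5 (q(N) = 6/N + N*(-1/5) = 6/N - N/5)
R(r, z) = -18/z + 3*z/5 (R(r, z) = 3*(-(6/z - z/5)) = 3*(-6/z + z/5) = -18/z + 3*z/5)
d(y) = 1/(-18/y + 8*y/5) (d(y) = 1/(y + (-18/y + 3*y/5)) = 1/(-18/y + 8*y/5))
8 + 13*d((-1 + 6)**2) = 8 + 13*(5*(-1 + 6)**2/(2*(-45 + 4*((-1 + 6)**2)**2))) = 8 + 13*((5/2)*5**2/(-45 + 4*(5**2)**2)) = 8 + 13*((5/2)*25/(-45 + 4*25**2)) = 8 + 13*((5/2)*25/(-45 + 4*625)) = 8 + 13*((5/2)*25/(-45 + 2500)) = 8 + 13*((5/2)*25/2455) = 8 + 13*((5/2)*25*(1/2455)) = 8 + 13*(25/982) = 8 + 325/982 = 8181/982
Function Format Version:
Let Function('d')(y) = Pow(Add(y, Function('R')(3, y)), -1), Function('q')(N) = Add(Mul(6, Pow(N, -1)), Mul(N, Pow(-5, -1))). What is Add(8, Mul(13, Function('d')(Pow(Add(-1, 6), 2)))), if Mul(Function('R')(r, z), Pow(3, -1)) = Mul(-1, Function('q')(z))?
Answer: Rational(8181, 982) ≈ 8.3310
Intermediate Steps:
Function('q')(N) = Add(Mul(6, Pow(N, -1)), Mul(Rational(-1, 5), N)) (Function('q')(N) = Add(Mul(6, Pow(N, -1)), Mul(N, Rational(-1, 5))) = Add(Mul(6, Pow(N, -1)), Mul(Rational(-1, 5), N)))
Function('R')(r, z) = Add(Mul(-18, Pow(z, -1)), Mul(Rational(3, 5), z)) (Function('R')(r, z) = Mul(3, Mul(-1, Add(Mul(6, Pow(z, -1)), Mul(Rational(-1, 5), z)))) = Mul(3, Add(Mul(-6, Pow(z, -1)), Mul(Rational(1, 5), z))) = Add(Mul(-18, Pow(z, -1)), Mul(Rational(3, 5), z)))
Function('d')(y) = Pow(Add(Mul(-18, Pow(y, -1)), Mul(Rational(8, 5), y)), -1) (Function('d')(y) = Pow(Add(y, Add(Mul(-18, Pow(y, -1)), Mul(Rational(3, 5), y))), -1) = Pow(Add(Mul(-18, Pow(y, -1)), Mul(Rational(8, 5), y)), -1))
Add(8, Mul(13, Function('d')(Pow(Add(-1, 6), 2)))) = Add(8, Mul(13, Mul(Rational(5, 2), Pow(Add(-1, 6), 2), Pow(Add(-45, Mul(4, Pow(Pow(Add(-1, 6), 2), 2))), -1)))) = Add(8, Mul(13, Mul(Rational(5, 2), Pow(5, 2), Pow(Add(-45, Mul(4, Pow(Pow(5, 2), 2))), -1)))) = Add(8, Mul(13, Mul(Rational(5, 2), 25, Pow(Add(-45, Mul(4, Pow(25, 2))), -1)))) = Add(8, Mul(13, Mul(Rational(5, 2), 25, Pow(Add(-45, Mul(4, 625)), -1)))) = Add(8, Mul(13, Mul(Rational(5, 2), 25, Pow(Add(-45, 2500), -1)))) = Add(8, Mul(13, Mul(Rational(5, 2), 25, Pow(2455, -1)))) = Add(8, Mul(13, Mul(Rational(5, 2), 25, Rational(1, 2455)))) = Add(8, Mul(13, Rational(25, 982))) = Add(8, Rational(325, 982)) = Rational(8181, 982)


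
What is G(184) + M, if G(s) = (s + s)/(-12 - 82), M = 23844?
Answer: 1120484/47 ≈ 23840.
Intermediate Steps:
G(s) = -s/47 (G(s) = (2*s)/(-94) = (2*s)*(-1/94) = -s/47)
G(184) + M = -1/47*184 + 23844 = -184/47 + 23844 = 1120484/47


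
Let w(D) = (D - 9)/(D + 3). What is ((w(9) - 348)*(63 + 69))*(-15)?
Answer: 689040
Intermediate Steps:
w(D) = (-9 + D)/(3 + D)
((w(9) - 348)*(63 + 69))*(-15) = (((-9 + 9)/(3 + 9) - 348)*(63 + 69))*(-15) = ((0/12 - 348)*132)*(-15) = (((1/12)*0 - 348)*132)*(-15) = ((0 - 348)*132)*(-15) = -348*132*(-15) = -45936*(-15) = 689040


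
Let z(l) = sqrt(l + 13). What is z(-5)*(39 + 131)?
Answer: 340*sqrt(2) ≈ 480.83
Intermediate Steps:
z(l) = sqrt(13 + l)
z(-5)*(39 + 131) = sqrt(13 - 5)*(39 + 131) = sqrt(8)*170 = (2*sqrt(2))*170 = 340*sqrt(2)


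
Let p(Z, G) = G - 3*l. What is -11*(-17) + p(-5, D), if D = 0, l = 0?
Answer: 187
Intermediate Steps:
p(Z, G) = G (p(Z, G) = G - 3*0 = G + 0 = G)
-11*(-17) + p(-5, D) = -11*(-17) + 0 = 187 + 0 = 187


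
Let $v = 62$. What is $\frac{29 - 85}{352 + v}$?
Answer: $- \frac{28}{207} \approx -0.13527$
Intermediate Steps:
$\frac{29 - 85}{352 + v} = \frac{29 - 85}{352 + 62} = \frac{29 - 85}{414} = \left(-56\right) \frac{1}{414} = - \frac{28}{207}$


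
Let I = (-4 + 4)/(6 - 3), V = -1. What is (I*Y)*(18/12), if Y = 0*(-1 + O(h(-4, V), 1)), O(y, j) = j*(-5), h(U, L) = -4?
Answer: 0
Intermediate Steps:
O(y, j) = -5*j
I = 0 (I = 0/3 = 0*(1/3) = 0)
Y = 0 (Y = 0*(-1 - 5*1) = 0*(-1 - 5) = 0*(-6) = 0)
(I*Y)*(18/12) = (0*0)*(18/12) = 0*(18*(1/12)) = 0*(3/2) = 0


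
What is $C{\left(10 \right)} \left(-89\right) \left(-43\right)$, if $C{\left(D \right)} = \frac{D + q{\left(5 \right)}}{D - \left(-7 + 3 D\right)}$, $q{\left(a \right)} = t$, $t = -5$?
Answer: $- \frac{19135}{13} \approx -1471.9$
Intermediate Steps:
$q{\left(a \right)} = -5$
$C{\left(D \right)} = \frac{-5 + D}{7 - 2 D}$ ($C{\left(D \right)} = \frac{D - 5}{D - \left(-7 + 3 D\right)} = \frac{-5 + D}{D - \left(-7 + 3 D\right)} = \frac{-5 + D}{7 - 2 D}$)
$C{\left(10 \right)} \left(-89\right) \left(-43\right) = \frac{5 - 10}{-7 + 2 \cdot 10} \left(-89\right) \left(-43\right) = \frac{5 - 10}{-7 + 20} \left(-89\right) \left(-43\right) = \frac{1}{13} \left(-5\right) \left(-89\right) \left(-43\right) = \left(- \frac{5}{13}\right) \left(-89\right) \left(-43\right) = \frac{445}{13} \left(-43\right) = - \frac{19135}{13}$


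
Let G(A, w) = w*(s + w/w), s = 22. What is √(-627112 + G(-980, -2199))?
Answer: I*√677689 ≈ 823.22*I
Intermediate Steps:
G(A, w) = 23*w (G(A, w) = w*(22 + w/w) = w*(22 + 1) = w*23 = 23*w)
√(-627112 + G(-980, -2199)) = √(-627112 + 23*(-2199)) = √(-627112 - 50577) = √(-677689) = I*√677689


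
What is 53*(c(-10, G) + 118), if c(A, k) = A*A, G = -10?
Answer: 11554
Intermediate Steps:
c(A, k) = A²
53*(c(-10, G) + 118) = 53*((-10)² + 118) = 53*(100 + 118) = 53*218 = 11554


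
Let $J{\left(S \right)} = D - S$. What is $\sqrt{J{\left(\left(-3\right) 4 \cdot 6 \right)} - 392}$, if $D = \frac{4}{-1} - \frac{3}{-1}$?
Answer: $i \sqrt{321} \approx 17.916 i$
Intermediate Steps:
$D = -1$ ($D = 4 \left(-1\right) - -3 = -4 + 3 = -1$)
$J{\left(S \right)} = -1 - S$
$\sqrt{J{\left(\left(-3\right) 4 \cdot 6 \right)} - 392} = \sqrt{\left(-1 - \left(-3\right) 4 \cdot 6\right) - 392} = \sqrt{\left(-1 - \left(-12\right) 6\right) - 392} = \sqrt{\left(-1 - -72\right) - 392} = \sqrt{\left(-1 + 72\right) - 392} = \sqrt{71 - 392} = \sqrt{-321} = i \sqrt{321}$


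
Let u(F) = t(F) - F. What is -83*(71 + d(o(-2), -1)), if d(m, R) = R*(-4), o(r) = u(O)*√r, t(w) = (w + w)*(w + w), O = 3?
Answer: -6225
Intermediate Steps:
t(w) = 4*w² (t(w) = (2*w)*(2*w) = 4*w²)
u(F) = -F + 4*F² (u(F) = 4*F² - F = -F + 4*F²)
o(r) = 33*√r (o(r) = (3*(-1 + 4*3))*√r = (3*(-1 + 12))*√r = (3*11)*√r = 33*√r)
d(m, R) = -4*R
-83*(71 + d(o(-2), -1)) = -83*(71 - 4*(-1)) = -83*(71 + 4) = -83*75 = -6225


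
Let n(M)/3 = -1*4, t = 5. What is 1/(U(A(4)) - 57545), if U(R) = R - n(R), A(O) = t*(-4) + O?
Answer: -1/57549 ≈ -1.7377e-5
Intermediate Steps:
A(O) = -20 + O (A(O) = 5*(-4) + O = -20 + O)
n(M) = -12 (n(M) = 3*(-1*4) = 3*(-4) = -12)
U(R) = 12 + R (U(R) = R - 1*(-12) = R + 12 = 12 + R)
1/(U(A(4)) - 57545) = 1/((12 + (-20 + 4)) - 57545) = 1/((12 - 16) - 57545) = 1/(-4 - 57545) = 1/(-57549) = -1/57549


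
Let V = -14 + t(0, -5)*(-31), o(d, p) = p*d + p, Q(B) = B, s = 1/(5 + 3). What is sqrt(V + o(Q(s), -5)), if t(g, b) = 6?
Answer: I*sqrt(3290)/4 ≈ 14.34*I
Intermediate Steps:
s = 1/8 ≈ 0.12500
o(d, p) = p + d*p (o(d, p) = d*p + p = p + d*p)
V = -200 (V = -14 + 6*(-31) = -14 - 186 = -200)
sqrt(V + o(Q(s), -5)) = sqrt(-200 - 5*(1 + 1/8)) = sqrt(-200 - 5*9/8) = sqrt(-200 - 45/8) = sqrt(-1645/8) = I*sqrt(3290)/4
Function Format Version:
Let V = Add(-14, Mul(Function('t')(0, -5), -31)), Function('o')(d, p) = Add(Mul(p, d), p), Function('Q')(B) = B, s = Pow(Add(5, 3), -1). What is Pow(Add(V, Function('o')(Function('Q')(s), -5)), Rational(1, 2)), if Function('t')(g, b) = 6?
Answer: Mul(Rational(1, 4), I, Pow(3290, Rational(1, 2))) ≈ Mul(14.340, I)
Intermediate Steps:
s = Rational(1, 8) (s = Pow(8, -1) = Rational(1, 8) ≈ 0.12500)
Function('o')(d, p) = Add(p, Mul(d, p)) (Function('o')(d, p) = Add(Mul(d, p), p) = Add(p, Mul(d, p)))
V = -200 (V = Add(-14, Mul(6, -31)) = Add(-14, -186) = -200)
Pow(Add(V, Function('o')(Function('Q')(s), -5)), Rational(1, 2)) = Pow(Add(-200, Mul(-5, Add(1, Rational(1, 8)))), Rational(1, 2)) = Pow(Add(-200, Mul(-5, Rational(9, 8))), Rational(1, 2)) = Pow(Add(-200, Rational(-45, 8)), Rational(1, 2)) = Pow(Rational(-1645, 8), Rational(1, 2)) = Mul(Rational(1, 4), I, Pow(3290, Rational(1, 2)))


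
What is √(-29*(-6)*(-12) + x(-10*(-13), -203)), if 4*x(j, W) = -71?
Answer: I*√8423/2 ≈ 45.888*I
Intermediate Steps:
x(j, W) = -71/4 (x(j, W) = (¼)*(-71) = -71/4)
√(-29*(-6)*(-12) + x(-10*(-13), -203)) = √(-29*(-6)*(-12) - 71/4) = √(174*(-12) - 71/4) = √(-2088 - 71/4) = √(-8423/4) = I*√8423/2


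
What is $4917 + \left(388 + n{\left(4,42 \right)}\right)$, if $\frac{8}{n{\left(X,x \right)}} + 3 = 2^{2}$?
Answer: $5313$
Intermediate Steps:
$n{\left(X,x \right)} = 8$ ($n{\left(X,x \right)} = \frac{8}{-3 + 2^{2}} = \frac{8}{-3 + 4} = \frac{8}{1} = 8 \cdot 1 = 8$)
$4917 + \left(388 + n{\left(4,42 \right)}\right) = 4917 + \left(388 + 8\right) = 4917 + 396 = 5313$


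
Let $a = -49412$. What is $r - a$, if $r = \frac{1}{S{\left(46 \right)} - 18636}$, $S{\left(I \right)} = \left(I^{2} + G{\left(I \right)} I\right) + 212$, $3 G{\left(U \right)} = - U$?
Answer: $\frac{2521988477}{51040} \approx 49412.0$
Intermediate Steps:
$G{\left(U \right)} = - \frac{U}{3}$ ($G{\left(U \right)} = \frac{\left(-1\right) U}{3} = - \frac{U}{3}$)
$S{\left(I \right)} = 212 + \frac{2 I^{2}}{3}$ ($S{\left(I \right)} = \left(I^{2} + - \frac{I}{3} I\right) + 212 = \left(I^{2} - \frac{I^{2}}{3}\right) + 212 = \frac{2 I^{2}}{3} + 212 = 212 + \frac{2 I^{2}}{3}$)
$r = - \frac{3}{51040}$ ($r = \frac{1}{\left(212 + \frac{2 \cdot 46^{2}}{3}\right) - 18636} = \frac{1}{\left(212 + \frac{2}{3} \cdot 2116\right) - 18636} = \frac{1}{\left(212 + \frac{4232}{3}\right) - 18636} = \frac{1}{\frac{4868}{3} - 18636} = \frac{1}{- \frac{51040}{3}} = - \frac{3}{51040} \approx -5.8777 \cdot 10^{-5}$)
$r - a = - \frac{3}{51040} - -49412 = - \frac{3}{51040} + 49412 = \frac{2521988477}{51040}$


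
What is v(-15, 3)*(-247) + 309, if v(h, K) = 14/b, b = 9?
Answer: -677/9 ≈ -75.222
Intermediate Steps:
v(h, K) = 14/9
v(-15, 3)*(-247) + 309 = (14/9)*(-247) + 309 = -3458/9 + 309 = -677/9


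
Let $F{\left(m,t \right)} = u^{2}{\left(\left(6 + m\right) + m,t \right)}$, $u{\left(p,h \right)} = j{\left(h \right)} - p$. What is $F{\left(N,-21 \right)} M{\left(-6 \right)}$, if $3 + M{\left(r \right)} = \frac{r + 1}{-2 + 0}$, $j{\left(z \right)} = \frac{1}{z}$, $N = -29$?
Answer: $- \frac{1190281}{882} \approx -1349.5$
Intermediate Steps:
$u{\left(p,h \right)} = \frac{1}{h} - p$
$M{\left(r \right)} = - \frac{7}{2} - \frac{r}{2}$ ($M{\left(r \right)} = -3 + \frac{r + 1}{-2 + 0} = -3 + \frac{1 + r}{-2} = -3 + \left(1 + r\right) \left(- \frac{1}{2}\right) = -3 - \left(\frac{1}{2} + \frac{r}{2}\right) = - \frac{7}{2} - \frac{r}{2}$)
$F{\left(m,t \right)} = \left(-6 + \frac{1}{t} - 2 m\right)^{2}$ ($F{\left(m,t \right)} = \left(\frac{1}{t} - \left(\left(6 + m\right) + m\right)\right)^{2} = \left(\frac{1}{t} - \left(6 + 2 m\right)\right)^{2} = \left(-6 + \frac{1}{t} - 2 m\right)^{2}$)
$F{\left(N,-21 \right)} M{\left(-6 \right)} = \frac{\left(-1 + 2 \left(-21\right) \left(3 - 29\right)\right)^{2}}{441} \left(- \frac{7}{2} - -3\right) = \frac{\left(-1 + 2 \left(-21\right) \left(-26\right)\right)^{2}}{441} \left(- \frac{7}{2} + 3\right) = \frac{\left(-1 + 1092\right)^{2}}{441} \left(- \frac{1}{2}\right) = \frac{1091^{2}}{441} \left(- \frac{1}{2}\right) = \frac{1}{441} \cdot 1190281 \left(- \frac{1}{2}\right) = \frac{1190281}{441} \left(- \frac{1}{2}\right) = - \frac{1190281}{882}$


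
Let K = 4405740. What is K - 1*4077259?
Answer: 328481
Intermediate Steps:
K - 1*4077259 = 4405740 - 1*4077259 = 4405740 - 4077259 = 328481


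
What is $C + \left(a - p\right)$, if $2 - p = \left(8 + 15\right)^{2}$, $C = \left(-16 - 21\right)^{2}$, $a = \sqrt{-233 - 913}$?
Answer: $1896 + i \sqrt{1146} \approx 1896.0 + 33.853 i$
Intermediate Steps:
$a = i \sqrt{1146}$ ($a = \sqrt{-1146} = i \sqrt{1146} \approx 33.853 i$)
$C = 1369$ ($C = \left(-16 - 21\right)^{2} = \left(-37\right)^{2} = 1369$)
$p = -527$ ($p = 2 - \left(8 + 15\right)^{2} = 2 - 23^{2} = 2 - 529 = -527$)
$C + \left(a - p\right) = 1369 + \left(i \sqrt{1146} - -527\right) = 1369 + \left(i \sqrt{1146} + 527\right) = 1369 + \left(527 + i \sqrt{1146}\right) = 1896 + i \sqrt{1146}$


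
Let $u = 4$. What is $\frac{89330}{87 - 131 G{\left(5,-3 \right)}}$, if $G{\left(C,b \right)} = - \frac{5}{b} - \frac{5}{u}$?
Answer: $\frac{1071960}{389} \approx 2755.7$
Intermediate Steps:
$G{\left(C,b \right)} = - \frac{5}{4} - \frac{5}{b}$ ($G{\left(C,b \right)} = - \frac{5}{b} - \frac{5}{4} = - \frac{5}{4} - \frac{5}{b}$)
$\frac{89330}{87 - 131 G{\left(5,-3 \right)}} = \frac{89330}{87 - 131 \left(- \frac{5}{4} - \frac{5}{-3}\right)} = \frac{89330}{87 - 131 \left(- \frac{5}{4} - - \frac{5}{3}\right)} = \frac{89330}{87 - 131 \left(- \frac{5}{4} + \frac{5}{3}\right)} = \frac{89330}{87 - \frac{655}{12}} = \frac{89330}{\frac{389}{12}} = 89330 \cdot \frac{12}{389} = \frac{1071960}{389}$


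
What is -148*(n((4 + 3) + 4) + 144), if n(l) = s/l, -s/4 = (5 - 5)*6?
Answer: -21312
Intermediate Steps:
s = 0 (s = -4*(5 - 5)*6 = -0*6 = -4*0 = 0)
n(l) = 0 (n(l) = 0/l = 0)
-148*(n((4 + 3) + 4) + 144) = -148*(0 + 144) = -148*144 = -21312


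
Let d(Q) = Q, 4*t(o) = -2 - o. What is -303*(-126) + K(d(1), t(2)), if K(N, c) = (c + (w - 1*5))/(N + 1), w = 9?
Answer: 76359/2 ≈ 38180.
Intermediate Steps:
t(o) = -1/2 - o/4 (t(o) = (-2 - o)/4 = -1/2 - o/4)
K(N, c) = (4 + c)/(1 + N) (K(N, c) = (c + (9 - 1*5))/(N + 1) = (c + (9 - 5))/(1 + N) = (c + 4)/(1 + N) = (4 + c)/(1 + N))
-303*(-126) + K(d(1), t(2)) = -303*(-126) + (4 + (-1/2 - 1/4*2))/(1 + 1) = 38178 + (4 + (-1/2 - 1/2))/2 = 38178 + (4 - 1)/2 = 38178 + (1/2)*3 = 38178 + 3/2 = 76359/2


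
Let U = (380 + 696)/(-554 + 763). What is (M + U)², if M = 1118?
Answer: 55101928644/43681 ≈ 1.2615e+6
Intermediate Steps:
U = 1076/209 ≈ 5.1483
(M + U)² = (1118 + 1076/209)² = (234738/209)² = 55101928644/43681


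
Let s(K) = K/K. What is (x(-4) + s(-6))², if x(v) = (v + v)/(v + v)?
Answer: 4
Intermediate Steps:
x(v) = 1 (x(v) = (2*v)/((2*v)) = (2*v)*(1/(2*v)) = 1)
s(K) = 1
(x(-4) + s(-6))² = (1 + 1)² = 2² = 4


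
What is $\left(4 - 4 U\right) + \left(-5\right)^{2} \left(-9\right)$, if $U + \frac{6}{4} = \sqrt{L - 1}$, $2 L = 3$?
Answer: $-215 - 2 \sqrt{2} \approx -217.83$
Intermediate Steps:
$L = \frac{3}{2}$ ($L = \frac{1}{2} \cdot 3 = \frac{3}{2} \approx 1.5$)
$U = - \frac{3}{2} + \frac{\sqrt{2}}{2}$ ($U = - \frac{3}{2} + \sqrt{\frac{3}{2} - 1} = - \frac{3}{2} + \sqrt{\frac{1}{2}} = - \frac{3}{2} + \frac{\sqrt{2}}{2} \approx -0.79289$)
$\left(4 - 4 U\right) + \left(-5\right)^{2} \left(-9\right) = \left(4 - 4 \left(- \frac{3}{2} + \frac{\sqrt{2}}{2}\right)\right) + \left(-5\right)^{2} \left(-9\right) = \left(4 + \left(6 - 2 \sqrt{2}\right)\right) + 25 \left(-9\right) = \left(10 - 2 \sqrt{2}\right) - 225 = -215 - 2 \sqrt{2}$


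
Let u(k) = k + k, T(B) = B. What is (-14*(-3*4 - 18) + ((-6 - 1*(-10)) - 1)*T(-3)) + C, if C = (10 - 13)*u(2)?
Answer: 399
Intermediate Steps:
u(k) = 2*k
C = -12 (C = (10 - 13)*(2*2) = -3*4 = -12)
(-14*(-3*4 - 18) + ((-6 - 1*(-10)) - 1)*T(-3)) + C = (-14*(-3*4 - 18) + ((-6 - 1*(-10)) - 1)*(-3)) - 12 = (-14*(-12 - 18) + ((-6 + 10) - 1)*(-3)) - 12 = (-14*(-30) + (4 - 1)*(-3)) - 12 = (420 + 3*(-3)) - 12 = (420 - 9) - 12 = 411 - 12 = 399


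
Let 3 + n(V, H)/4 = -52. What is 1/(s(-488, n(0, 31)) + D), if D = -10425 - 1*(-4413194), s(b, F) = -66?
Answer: 1/4402703 ≈ 2.2713e-7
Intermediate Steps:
n(V, H) = -220 (n(V, H) = -12 + 4*(-52) = -12 - 208 = -220)
D = 4402769 (D = -10425 + 4413194 = 4402769)
1/(s(-488, n(0, 31)) + D) = 1/(-66 + 4402769) = 1/4402703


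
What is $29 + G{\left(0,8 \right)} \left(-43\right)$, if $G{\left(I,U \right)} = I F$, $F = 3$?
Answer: $29$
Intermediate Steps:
$G{\left(I,U \right)} = 3 I$ ($G{\left(I,U \right)} = I 3 = 3 I$)
$29 + G{\left(0,8 \right)} \left(-43\right) = 29 + 3 \cdot 0 \left(-43\right) = 29 + 0 \left(-43\right) = 29 + 0 = 29$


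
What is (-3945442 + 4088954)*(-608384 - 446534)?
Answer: -151393392016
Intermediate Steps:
(-3945442 + 4088954)*(-608384 - 446534) = 143512*(-1054918) = -151393392016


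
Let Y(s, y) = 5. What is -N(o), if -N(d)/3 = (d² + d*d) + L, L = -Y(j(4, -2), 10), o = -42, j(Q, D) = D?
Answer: 10569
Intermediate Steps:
L = -5 (L = -1*5 = -5)
N(d) = 15 - 6*d² (N(d) = -3*((d² + d*d) - 5) = -3*((d² + d²) - 5) = -3*(2*d² - 5) = -3*(-5 + 2*d²) = 15 - 6*d²)
-N(o) = -(15 - 6*(-42)²) = -(15 - 6*1764) = -(15 - 10584) = -1*(-10569) = 10569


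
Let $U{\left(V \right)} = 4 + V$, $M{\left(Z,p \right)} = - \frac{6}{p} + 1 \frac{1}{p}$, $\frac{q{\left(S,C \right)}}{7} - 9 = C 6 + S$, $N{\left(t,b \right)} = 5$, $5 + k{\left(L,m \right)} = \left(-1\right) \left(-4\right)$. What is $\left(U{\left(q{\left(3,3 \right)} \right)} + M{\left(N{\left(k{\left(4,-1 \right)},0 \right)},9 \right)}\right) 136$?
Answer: $\frac{261256}{9} \approx 29028.0$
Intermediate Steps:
$k{\left(L,m \right)} = -1$ ($k{\left(L,m \right)} = -5 - -4 = -5 + 4 = -1$)
$q{\left(S,C \right)} = 63 + 7 S + 42 C$ ($q{\left(S,C \right)} = 63 + 7 \left(C 6 + S\right) = 63 + 7 \left(6 C + S\right) = 63 + 7 \left(S + 6 C\right) = 63 + \left(7 S + 42 C\right) = 63 + 7 S + 42 C$)
$M{\left(Z,p \right)} = - \frac{5}{p}$ ($M{\left(Z,p \right)} = - \frac{6}{p} + \frac{1}{p} = - \frac{5}{p}$)
$\left(U{\left(q{\left(3,3 \right)} \right)} + M{\left(N{\left(k{\left(4,-1 \right)},0 \right)},9 \right)}\right) 136 = \left(\left(4 + \left(63 + 7 \cdot 3 + 42 \cdot 3\right)\right) - \frac{5}{9}\right) 136 = \left(\left(4 + \left(63 + 21 + 126\right)\right) - \frac{5}{9}\right) 136 = \left(\left(4 + 210\right) - \frac{5}{9}\right) 136 = \left(214 - \frac{5}{9}\right) 136 = \frac{1921}{9} \cdot 136 = \frac{261256}{9}$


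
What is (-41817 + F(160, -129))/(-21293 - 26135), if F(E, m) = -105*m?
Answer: 7068/11857 ≈ 0.59610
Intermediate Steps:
(-41817 + F(160, -129))/(-21293 - 26135) = (-41817 - 105*(-129))/(-21293 - 26135) = (-41817 + 13545)/(-47428) = -28272*(-1/47428) = 7068/11857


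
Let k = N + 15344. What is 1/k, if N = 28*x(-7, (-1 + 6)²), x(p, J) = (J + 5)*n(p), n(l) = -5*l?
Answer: 1/44744 ≈ 2.2349e-5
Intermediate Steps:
x(p, J) = -5*p*(5 + J) (x(p, J) = (J + 5)*(-5*p) = (5 + J)*(-5*p) = -5*p*(5 + J))
N = 29400 (N = 28*(-5*(-7)*(5 + (-1 + 6)²)) = 28*(-5*(-7)*(5 + 5²)) = 28*(-5*(-7)*(5 + 25)) = 28*(-5*(-7)*30) = 28*1050 = 29400)
k = 44744 (k = 29400 + 15344 = 44744)
1/k = 1/44744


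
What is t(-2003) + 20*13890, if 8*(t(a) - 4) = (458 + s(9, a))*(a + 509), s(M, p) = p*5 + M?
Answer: 2060893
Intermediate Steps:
s(M, p) = M + 5*p (s(M, p) = 5*p + M = M + 5*p)
t(a) = 4 + (467 + 5*a)*(509 + a)/8 (t(a) = 4 + ((458 + (9 + 5*a))*(a + 509))/8 = 4 + ((467 + 5*a)*(509 + a))/8 = 4 + (467 + 5*a)*(509 + a)/8)
t(-2003) + 20*13890 = (237735/8 + (5/8)*(-2003)² + (753/2)*(-2003)) + 20*13890 = (237735/8 + (5/8)*4012009 - 1508259/2) + 277800 = (237735/8 + 20060045/8 - 1508259/2) + 277800 = 1783093 + 277800 = 2060893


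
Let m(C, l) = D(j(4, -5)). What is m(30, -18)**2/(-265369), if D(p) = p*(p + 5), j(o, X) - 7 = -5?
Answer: -196/265369 ≈ -0.00073859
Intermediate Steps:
j(o, X) = 2 (j(o, X) = 7 - 5 = 2)
D(p) = p*(5 + p)
m(C, l) = 14 (m(C, l) = 2*(5 + 2) = 2*7 = 14)
m(30, -18)**2/(-265369) = 14**2/(-265369) = 196*(-1/265369) = -196/265369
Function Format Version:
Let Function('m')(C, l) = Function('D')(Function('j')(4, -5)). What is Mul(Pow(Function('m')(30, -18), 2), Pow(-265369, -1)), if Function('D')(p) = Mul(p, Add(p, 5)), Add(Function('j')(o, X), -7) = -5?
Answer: Rational(-196, 265369) ≈ -0.00073859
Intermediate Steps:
Function('j')(o, X) = 2 (Function('j')(o, X) = Add(7, -5) = 2)
Function('D')(p) = Mul(p, Add(5, p))
Function('m')(C, l) = 14 (Function('m')(C, l) = Mul(2, Add(5, 2)) = Mul(2, 7) = 14)
Mul(Pow(Function('m')(30, -18), 2), Pow(-265369, -1)) = Mul(Pow(14, 2), Pow(-265369, -1)) = Mul(196, Rational(-1, 265369)) = Rational(-196, 265369)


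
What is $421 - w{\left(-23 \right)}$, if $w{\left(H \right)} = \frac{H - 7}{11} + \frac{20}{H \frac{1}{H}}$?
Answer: $\frac{4441}{11} \approx 403.73$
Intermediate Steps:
$w{\left(H \right)} = \frac{213}{11} + \frac{H}{11}$ ($w{\left(H \right)} = \left(-7 + H\right) \frac{1}{11} + \frac{20}{1} = \left(- \frac{7}{11} + \frac{H}{11}\right) + 20 \cdot 1 = \left(- \frac{7}{11} + \frac{H}{11}\right) + 20 = \frac{213}{11} + \frac{H}{11}$)
$421 - w{\left(-23 \right)} = 421 - \left(\frac{213}{11} + \frac{1}{11} \left(-23\right)\right) = 421 - \left(\frac{213}{11} - \frac{23}{11}\right) = 421 - \frac{190}{11} = \frac{4441}{11}$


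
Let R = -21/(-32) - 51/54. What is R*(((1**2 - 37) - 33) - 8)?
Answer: 6391/288 ≈ 22.191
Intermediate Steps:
R = -83/288 (R = -21*(-1/32) - 51*1/54 = 21/32 - 17/18 = -83/288 ≈ -0.28819)
R*(((1**2 - 37) - 33) - 8) = -83*(((1**2 - 37) - 33) - 8)/288 = -83*(((1 - 37) - 33) - 8)/288 = -83*((-36 - 33) - 8)/288 = -83*(-69 - 8)/288 = -83/288*(-77) = 6391/288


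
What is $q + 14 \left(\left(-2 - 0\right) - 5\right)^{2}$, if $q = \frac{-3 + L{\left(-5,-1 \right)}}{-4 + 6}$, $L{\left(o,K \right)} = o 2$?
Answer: $\frac{1359}{2} \approx 679.5$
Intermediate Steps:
$L{\left(o,K \right)} = 2 o$
$q = - \frac{13}{2}$ ($q = \frac{-3 + 2 \left(-5\right)}{-4 + 6} = \frac{-3 - 10}{2} = \left(-13\right) \frac{1}{2} = - \frac{13}{2} \approx -6.5$)
$q + 14 \left(\left(-2 - 0\right) - 5\right)^{2} = - \frac{13}{2} + 14 \left(\left(-2 - 0\right) - 5\right)^{2} = - \frac{13}{2} + 14 \left(\left(-2 + 0\right) - 5\right)^{2} = - \frac{13}{2} + 14 \left(-2 - 5\right)^{2} = - \frac{13}{2} + 14 \left(-7\right)^{2} = - \frac{13}{2} + 14 \cdot 49 = - \frac{13}{2} + 686 = \frac{1359}{2}$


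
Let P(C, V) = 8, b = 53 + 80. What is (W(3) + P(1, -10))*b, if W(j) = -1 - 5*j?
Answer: -1064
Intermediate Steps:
b = 133
(W(3) + P(1, -10))*b = ((-1 - 5*3) + 8)*133 = ((-1 - 15) + 8)*133 = (-16 + 8)*133 = -8*133 = -1064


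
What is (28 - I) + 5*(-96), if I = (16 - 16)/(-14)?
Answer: -452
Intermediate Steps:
I = 0 (I = 0*(-1/14) = 0)
(28 - I) + 5*(-96) = (28 - 1*0) + 5*(-96) = (28 + 0) - 480 = 28 - 480 = -452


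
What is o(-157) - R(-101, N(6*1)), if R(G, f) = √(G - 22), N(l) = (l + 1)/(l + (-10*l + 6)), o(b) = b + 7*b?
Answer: -1256 - I*√123 ≈ -1256.0 - 11.091*I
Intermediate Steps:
o(b) = 8*b
N(l) = (1 + l)/(6 - 9*l) (N(l) = (1 + l)/(l + (6 - 10*l)) = (1 + l)/(6 - 9*l))
R(G, f) = √(-22 + G)
o(-157) - R(-101, N(6*1)) = 8*(-157) - √(-22 - 101) = -1256 - √(-123) = -1256 - I*√123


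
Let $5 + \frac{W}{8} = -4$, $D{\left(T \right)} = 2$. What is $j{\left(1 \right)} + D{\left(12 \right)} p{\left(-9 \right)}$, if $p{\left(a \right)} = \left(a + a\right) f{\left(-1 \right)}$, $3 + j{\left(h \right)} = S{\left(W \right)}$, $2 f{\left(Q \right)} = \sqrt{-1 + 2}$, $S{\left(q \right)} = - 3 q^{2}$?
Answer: $-15573$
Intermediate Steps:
$W = -72$ ($W = -40 + 8 \left(-4\right) = -40 - 32 = -72$)
$f{\left(Q \right)} = \frac{1}{2}$ ($f{\left(Q \right)} = \frac{\sqrt{-1 + 2}}{2} = \frac{\sqrt{1}}{2} = \frac{1}{2} \cdot 1 = \frac{1}{2}$)
$j{\left(h \right)} = -15555$ ($j{\left(h \right)} = -3 - 3 \left(-72\right)^{2} = -3 - 15552 = -15555$)
$p{\left(a \right)} = a$ ($p{\left(a \right)} = \left(a + a\right) \frac{1}{2} = 2 a \frac{1}{2} = a$)
$j{\left(1 \right)} + D{\left(12 \right)} p{\left(-9 \right)} = -15555 + 2 \left(-9\right) = -15555 - 18 = -15573$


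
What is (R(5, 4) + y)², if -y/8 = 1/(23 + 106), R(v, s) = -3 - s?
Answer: 829921/16641 ≈ 49.872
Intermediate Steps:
y = -8/129 (y = -8/(23 + 106) = -8/129 ≈ -0.062016)
(R(5, 4) + y)² = ((-3 - 1*4) - 8/129)² = ((-3 - 4) - 8/129)² = (-7 - 8/129)² = (-911/129)² = 829921/16641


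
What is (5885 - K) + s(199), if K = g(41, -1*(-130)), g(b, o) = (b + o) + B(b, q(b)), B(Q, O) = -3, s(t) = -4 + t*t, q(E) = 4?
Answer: 45314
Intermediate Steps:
s(t) = -4 + t²
g(b, o) = -3 + b + o (g(b, o) = (b + o) - 3 = -3 + b + o)
K = 168 (K = -3 + 41 - 1*(-130) = -3 + 41 + 130 = 168)
(5885 - K) + s(199) = (5885 - 1*168) + (-4 + 199²) = (5885 - 168) + (-4 + 39601) = 5717 + 39597 = 45314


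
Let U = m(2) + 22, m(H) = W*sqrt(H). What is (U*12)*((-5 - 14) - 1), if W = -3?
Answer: -5280 + 720*sqrt(2) ≈ -4261.8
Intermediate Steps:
m(H) = -3*sqrt(H)
U = 22 - 3*sqrt(2) (U = -3*sqrt(2) + 22 = 22 - 3*sqrt(2) ≈ 17.757)
(U*12)*((-5 - 14) - 1) = ((22 - 3*sqrt(2))*12)*((-5 - 14) - 1) = (264 - 36*sqrt(2))*(-19 - 1) = (264 - 36*sqrt(2))*(-20) = -5280 + 720*sqrt(2)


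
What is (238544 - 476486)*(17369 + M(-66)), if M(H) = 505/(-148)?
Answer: -305768199897/74 ≈ -4.1320e+9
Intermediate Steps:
M(H) = -505/148 (M(H) = 505*(-1/148) = -505/148)
(238544 - 476486)*(17369 + M(-66)) = (238544 - 476486)*(17369 - 505/148) = -237942*2570107/148 = -305768199897/74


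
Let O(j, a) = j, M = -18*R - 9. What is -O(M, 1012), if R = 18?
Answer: 333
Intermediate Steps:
M = -333 (M = -18*18 - 9 = -324 - 9 = -333)
-O(M, 1012) = -1*(-333) = 333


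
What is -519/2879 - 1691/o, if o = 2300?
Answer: -6062089/6621700 ≈ -0.91549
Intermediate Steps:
-519/2879 - 1691/o = -519/2879 - 1691/2300 = -6062089/6621700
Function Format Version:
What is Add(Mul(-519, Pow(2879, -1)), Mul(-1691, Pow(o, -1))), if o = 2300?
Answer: Rational(-6062089, 6621700) ≈ -0.91549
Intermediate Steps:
Add(Mul(-519, Pow(2879, -1)), Mul(-1691, Pow(o, -1))) = Add(Mul(-519, Pow(2879, -1)), Mul(-1691, Pow(2300, -1))) = Add(Mul(-519, Rational(1, 2879)), Mul(-1691, Rational(1, 2300))) = Add(Rational(-519, 2879), Rational(-1691, 2300)) = Rational(-6062089, 6621700)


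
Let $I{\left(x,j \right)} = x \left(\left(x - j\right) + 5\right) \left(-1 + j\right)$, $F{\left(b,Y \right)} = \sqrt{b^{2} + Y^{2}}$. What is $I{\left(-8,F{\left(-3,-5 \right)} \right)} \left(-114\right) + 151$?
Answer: $-28121 - 1824 \sqrt{34} \approx -38757.0$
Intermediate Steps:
$F{\left(b,Y \right)} = \sqrt{Y^{2} + b^{2}}$
$I{\left(x,j \right)} = x \left(-1 + j\right) \left(5 + x - j\right)$ ($I{\left(x,j \right)} = x \left(5 + x - j\right) \left(-1 + j\right) = x \left(-1 + j\right) \left(5 + x - j\right)$)
$I{\left(-8,F{\left(-3,-5 \right)} \right)} \left(-114\right) + 151 = - 8 \left(-5 - -8 - \left(\sqrt{\left(-5\right)^{2} + \left(-3\right)^{2}}\right)^{2} + 6 \sqrt{\left(-5\right)^{2} + \left(-3\right)^{2}} + \sqrt{\left(-5\right)^{2} + \left(-3\right)^{2}} \left(-8\right)\right) \left(-114\right) + 151 = - 8 \left(-5 + 8 - \left(\sqrt{25 + 9}\right)^{2} + 6 \sqrt{25 + 9} + \sqrt{25 + 9} \left(-8\right)\right) \left(-114\right) + 151 = - 8 \left(-5 + 8 - \left(\sqrt{34}\right)^{2} + 6 \sqrt{34} + \sqrt{34} \left(-8\right)\right) \left(-114\right) + 151 = - 8 \left(-5 + 8 - 34 + 6 \sqrt{34} - 8 \sqrt{34}\right) \left(-114\right) + 151 = - 8 \left(-31 - 2 \sqrt{34}\right) \left(-114\right) + 151 = \left(248 + 16 \sqrt{34}\right) \left(-114\right) + 151 = \left(-28272 - 1824 \sqrt{34}\right) + 151 = -28121 - 1824 \sqrt{34}$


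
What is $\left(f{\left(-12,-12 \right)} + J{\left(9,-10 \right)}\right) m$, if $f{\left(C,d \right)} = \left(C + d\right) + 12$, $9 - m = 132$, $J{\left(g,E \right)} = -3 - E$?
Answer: $615$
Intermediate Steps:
$m = -123$ ($m = 9 - 132 = -123$)
$f{\left(C,d \right)} = 12 + C + d$
$\left(f{\left(-12,-12 \right)} + J{\left(9,-10 \right)}\right) m = \left(\left(12 - 12 - 12\right) - -7\right) \left(-123\right) = \left(-12 + \left(-3 + 10\right)\right) \left(-123\right) = \left(-12 + 7\right) \left(-123\right) = \left(-5\right) \left(-123\right) = 615$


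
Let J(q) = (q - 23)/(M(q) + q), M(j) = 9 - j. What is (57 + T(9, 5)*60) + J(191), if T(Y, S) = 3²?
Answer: 1847/3 ≈ 615.67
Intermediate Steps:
T(Y, S) = 9
J(q) = -23/9 + q/9 (J(q) = (q - 23)/((9 - q) + q) = (-23 + q)/9 = (-23 + q)*(⅑) = -23/9 + q/9)
(57 + T(9, 5)*60) + J(191) = (57 + 9*60) + (-23/9 + (⅑)*191) = (57 + 540) + (-23/9 + 191/9) = 597 + 56/3 = 1847/3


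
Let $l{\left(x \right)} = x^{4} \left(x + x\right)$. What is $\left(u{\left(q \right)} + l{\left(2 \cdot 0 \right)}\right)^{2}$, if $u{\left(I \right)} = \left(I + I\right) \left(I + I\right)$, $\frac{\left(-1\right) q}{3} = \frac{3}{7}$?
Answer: $\frac{104976}{2401} \approx 43.722$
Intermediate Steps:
$l{\left(x \right)} = 2 x^{5}$ ($l{\left(x \right)} = x^{4} \cdot 2 x = 2 x^{5}$)
$q = - \frac{9}{7}$ ($q = - 3 \cdot \frac{3}{7} = - 3 \cdot 3 \cdot \frac{1}{7} = \left(-3\right) \frac{3}{7} = - \frac{9}{7} \approx -1.2857$)
$u{\left(I \right)} = 4 I^{2}$ ($u{\left(I \right)} = 2 I 2 I = 4 I^{2}$)
$\left(u{\left(q \right)} + l{\left(2 \cdot 0 \right)}\right)^{2} = \left(4 \left(- \frac{9}{7}\right)^{2} + 2 \left(2 \cdot 0\right)^{5}\right)^{2} = \left(4 \cdot \frac{81}{49} + 2 \cdot 0^{5}\right)^{2} = \left(\frac{324}{49} + 2 \cdot 0\right)^{2} = \left(\frac{324}{49} + 0\right)^{2} = \left(\frac{324}{49}\right)^{2} = \frac{104976}{2401}$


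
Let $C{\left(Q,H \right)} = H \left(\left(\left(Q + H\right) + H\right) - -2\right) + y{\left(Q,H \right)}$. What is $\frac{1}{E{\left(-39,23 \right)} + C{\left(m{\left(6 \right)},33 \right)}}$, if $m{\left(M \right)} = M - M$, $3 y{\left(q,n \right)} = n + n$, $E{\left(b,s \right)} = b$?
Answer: $\frac{1}{2227} \approx 0.00044903$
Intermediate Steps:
$y{\left(q,n \right)} = \frac{2 n}{3}$ ($y{\left(q,n \right)} = \frac{n + n}{3} = \frac{2 n}{3}$)
$m{\left(M \right)} = 0$
$C{\left(Q,H \right)} = \frac{2 H}{3} + H \left(2 + Q + 2 H\right)$ ($C{\left(Q,H \right)} = H \left(\left(\left(Q + H\right) + H\right) - -2\right) + \frac{2 H}{3} = H \left(\left(\left(H + Q\right) + H\right) + 2\right) + \frac{2 H}{3} = H \left(\left(Q + 2 H\right) + 2\right) + \frac{2 H}{3} = H \left(2 + Q + 2 H\right) + \frac{2 H}{3} = \frac{2 H}{3} + H \left(2 + Q + 2 H\right)$)
$\frac{1}{E{\left(-39,23 \right)} + C{\left(m{\left(6 \right)},33 \right)}} = \frac{1}{-39 + \frac{1}{3} \cdot 33 \left(8 + 3 \cdot 0 + 6 \cdot 33\right)} = \frac{1}{-39 + \frac{1}{3} \cdot 33 \left(8 + 0 + 198\right)} = \frac{1}{-39 + \frac{1}{3} \cdot 33 \cdot 206} = \frac{1}{-39 + 2266} = \frac{1}{2227}$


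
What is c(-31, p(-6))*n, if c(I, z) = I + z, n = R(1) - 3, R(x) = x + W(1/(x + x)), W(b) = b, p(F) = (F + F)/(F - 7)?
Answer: 1173/26 ≈ 45.115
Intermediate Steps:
p(F) = 2*F/(-7 + F) (p(F) = (2*F)/(-7 + F) = 2*F/(-7 + F))
R(x) = x + 1/(2*x) (R(x) = x + 1/(x + x) = x + 1/(2*x))
n = -3/2 (n = (1 + (1/2)/1) - 3 = (1 + (1/2)*1) - 3 = (1 + 1/2) - 3 = 3/2 - 3 = -3/2 ≈ -1.5000)
c(-31, p(-6))*n = (-31 + 2*(-6)/(-7 - 6))*(-3/2) = (-31 + 2*(-6)/(-13))*(-3/2) = (-31 + 2*(-6)*(-1/13))*(-3/2) = (-31 + 12/13)*(-3/2) = -391/13*(-3/2) = 1173/26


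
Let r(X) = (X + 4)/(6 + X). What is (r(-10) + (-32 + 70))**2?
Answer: 6241/4 ≈ 1560.3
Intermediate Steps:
r(X) = (4 + X)/(6 + X)
(r(-10) + (-32 + 70))**2 = ((4 - 10)/(6 - 10) + (-32 + 70))**2 = (-6/(-4) + 38)**2 = (-1/4*(-6) + 38)**2 = (3/2 + 38)**2 = (79/2)**2 = 6241/4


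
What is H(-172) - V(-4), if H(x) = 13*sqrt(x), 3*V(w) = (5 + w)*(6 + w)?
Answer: -2/3 + 26*I*sqrt(43) ≈ -0.66667 + 170.49*I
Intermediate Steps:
V(w) = (5 + w)*(6 + w)/3 (V(w) = ((5 + w)*(6 + w))/3 = (5 + w)*(6 + w)/3)
H(-172) - V(-4) = 13*sqrt(-172) - (10 + (1/3)*(-4)**2 + (11/3)*(-4)) = 13*(2*I*sqrt(43)) - (10 + (1/3)*16 - 44/3) = 26*I*sqrt(43) - (10 + 16/3 - 44/3) = 26*I*sqrt(43) - 1*2/3 = 26*I*sqrt(43) - 2/3 = -2/3 + 26*I*sqrt(43)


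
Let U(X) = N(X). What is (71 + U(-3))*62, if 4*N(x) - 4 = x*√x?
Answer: 4464 - 93*I*√3/2 ≈ 4464.0 - 80.54*I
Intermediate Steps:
N(x) = 1 + x^(3/2)/4 (N(x) = 1 + (x*√x)/4 = 1 + x^(3/2)/4)
U(X) = 1 + X^(3/2)/4
(71 + U(-3))*62 = (71 + (1 + (-3)^(3/2)/4))*62 = (71 + (1 + (-3*I*√3)/4))*62 = (71 + (1 - 3*I*√3/4))*62 = (72 - 3*I*√3/4)*62 = 4464 - 93*I*√3/2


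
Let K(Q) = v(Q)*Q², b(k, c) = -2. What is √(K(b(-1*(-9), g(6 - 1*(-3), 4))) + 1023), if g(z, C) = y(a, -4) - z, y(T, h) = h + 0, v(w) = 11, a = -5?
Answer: √1067 ≈ 32.665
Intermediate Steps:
y(T, h) = h
g(z, C) = -4 - z
K(Q) = 11*Q²
√(K(b(-1*(-9), g(6 - 1*(-3), 4))) + 1023) = √(11*(-2)² + 1023) = √(11*4 + 1023) = √(44 + 1023) = √1067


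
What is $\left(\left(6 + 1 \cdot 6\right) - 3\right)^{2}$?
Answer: $81$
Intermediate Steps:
$\left(\left(6 + 1 \cdot 6\right) - 3\right)^{2} = \left(\left(6 + 6\right) - 3\right)^{2} = \left(12 - 3\right)^{2} = 9^{2} = 81$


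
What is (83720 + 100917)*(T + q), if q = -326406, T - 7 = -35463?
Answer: -66813114094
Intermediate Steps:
T = -35456 (T = 7 - 35463 = -35456)
(83720 + 100917)*(T + q) = (83720 + 100917)*(-35456 - 326406) = 184637*(-361862) = -66813114094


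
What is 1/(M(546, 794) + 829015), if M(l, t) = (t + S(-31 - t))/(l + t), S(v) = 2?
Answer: 335/277720224 ≈ 1.2063e-6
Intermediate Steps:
M(l, t) = (2 + t)/(l + t) (M(l, t) = (t + 2)/(l + t) = (2 + t)/(l + t))
1/(M(546, 794) + 829015) = 1/((2 + 794)/(546 + 794) + 829015) = 1/(796/1340 + 829015) = 1/((1/1340)*796 + 829015) = 1/(199/335 + 829015) = 1/(277720224/335) = 335/277720224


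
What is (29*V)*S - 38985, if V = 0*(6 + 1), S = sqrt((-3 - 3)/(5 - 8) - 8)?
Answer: -38985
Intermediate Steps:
S = I*sqrt(6) (S = sqrt(-6/(-3) - 8) = sqrt(-6*(-1/3) - 8) = sqrt(2 - 8) = sqrt(-6) = I*sqrt(6) ≈ 2.4495*I)
V = 0 (V = 0*7 = 0)
(29*V)*S - 38985 = (29*0)*(I*sqrt(6)) - 38985 = 0*(I*sqrt(6)) - 38985 = 0 - 38985 = -38985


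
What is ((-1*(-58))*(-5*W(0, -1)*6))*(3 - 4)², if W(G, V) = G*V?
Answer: 0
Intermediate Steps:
((-1*(-58))*(-5*W(0, -1)*6))*(3 - 4)² = ((-1*(-58))*(-0*(-1)*6))*(3 - 4)² = (58*(-5*0*6))*(-1)² = (58*(0*6))*1 = (58*0)*1 = 0*1 = 0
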